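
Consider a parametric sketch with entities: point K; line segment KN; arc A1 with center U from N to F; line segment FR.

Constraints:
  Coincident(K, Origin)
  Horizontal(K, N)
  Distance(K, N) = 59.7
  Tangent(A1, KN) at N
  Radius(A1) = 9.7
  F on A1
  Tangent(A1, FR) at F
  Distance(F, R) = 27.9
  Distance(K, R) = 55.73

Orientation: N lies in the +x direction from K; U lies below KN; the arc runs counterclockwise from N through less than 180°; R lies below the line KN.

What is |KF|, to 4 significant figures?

50.82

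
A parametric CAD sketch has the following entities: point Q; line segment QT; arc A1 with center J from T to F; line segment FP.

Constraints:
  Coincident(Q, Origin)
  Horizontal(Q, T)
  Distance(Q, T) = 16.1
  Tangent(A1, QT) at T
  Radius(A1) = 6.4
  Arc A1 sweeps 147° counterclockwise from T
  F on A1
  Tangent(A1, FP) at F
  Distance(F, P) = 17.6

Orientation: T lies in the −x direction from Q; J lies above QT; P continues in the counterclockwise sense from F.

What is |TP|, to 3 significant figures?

24.1

On A1, T sits at bearing -90° from J; a 147° counterclockwise sweep puts F at bearing 57°, so F = J + 6.4·(cos 57°, sin 57°) = (-12.6, 11.8). A1 meets FP tangentially, so JF is at right angles to FP, so FP runs along (−sin 57°, cos 57°); with |FP| = 17.6, P = (-27.4, 21.4). Then |TP| = |P − T| = 24.1.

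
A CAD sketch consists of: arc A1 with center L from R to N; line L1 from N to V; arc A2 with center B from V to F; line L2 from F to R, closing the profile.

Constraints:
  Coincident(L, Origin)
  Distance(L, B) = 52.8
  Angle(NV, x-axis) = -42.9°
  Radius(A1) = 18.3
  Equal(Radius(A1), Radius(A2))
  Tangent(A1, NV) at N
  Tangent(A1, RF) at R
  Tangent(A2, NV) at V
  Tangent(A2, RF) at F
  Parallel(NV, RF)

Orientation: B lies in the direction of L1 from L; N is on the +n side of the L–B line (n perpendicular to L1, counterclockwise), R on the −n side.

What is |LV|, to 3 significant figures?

55.9

Tangency of A1 to both parallel lines with radius 18.3 puts N and R at L ± 18.3·n: N = (12.5, 13.4), R = (-12.5, -13.4). Equal radii place V and F the same way about B: V = B + 18.3·n = (51.1, -22.5), F = B − 18.3·n = (26.2, -49.3). Then |LV| = |V − L| = 55.9.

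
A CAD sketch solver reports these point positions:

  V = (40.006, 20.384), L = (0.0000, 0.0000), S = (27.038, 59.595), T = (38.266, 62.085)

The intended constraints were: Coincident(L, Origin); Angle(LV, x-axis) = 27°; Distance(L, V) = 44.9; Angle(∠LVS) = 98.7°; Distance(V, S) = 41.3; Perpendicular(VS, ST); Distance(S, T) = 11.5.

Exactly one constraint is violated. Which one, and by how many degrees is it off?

Perpendicular(VS, ST) — off by 5.80°.

L = (0.00, 0.00) ✓; LV at 27.00° ✓; |LV| = 44.90 ✓; ∠LVS = 98.70° ✓; |VS| = 41.30 ✓; ∠(VS, ST) = 95.80° ✗; |ST| = 11.50 ✓.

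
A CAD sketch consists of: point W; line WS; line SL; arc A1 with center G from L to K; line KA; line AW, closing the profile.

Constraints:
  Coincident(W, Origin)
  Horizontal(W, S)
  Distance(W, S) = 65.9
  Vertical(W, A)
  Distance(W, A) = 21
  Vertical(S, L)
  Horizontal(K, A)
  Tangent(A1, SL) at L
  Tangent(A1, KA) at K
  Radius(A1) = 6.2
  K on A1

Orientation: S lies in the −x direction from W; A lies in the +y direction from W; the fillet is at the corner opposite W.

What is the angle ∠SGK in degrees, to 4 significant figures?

157.3°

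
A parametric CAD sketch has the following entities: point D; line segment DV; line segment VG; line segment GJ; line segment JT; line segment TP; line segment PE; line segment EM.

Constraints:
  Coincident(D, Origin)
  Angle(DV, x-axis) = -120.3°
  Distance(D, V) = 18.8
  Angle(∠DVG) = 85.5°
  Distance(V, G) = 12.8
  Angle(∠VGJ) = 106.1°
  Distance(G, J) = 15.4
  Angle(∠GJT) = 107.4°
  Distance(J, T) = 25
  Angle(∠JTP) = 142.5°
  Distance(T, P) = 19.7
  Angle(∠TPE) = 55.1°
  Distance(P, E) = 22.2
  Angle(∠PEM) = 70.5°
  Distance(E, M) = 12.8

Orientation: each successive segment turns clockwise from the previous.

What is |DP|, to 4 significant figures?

26.31

∠GJT = 107.4° gives JT at -1.300° from the x-axis; with |JT| = 25.0, T = (9.935, 5.093). ∠JTP = 142.5° gives TP at -38.80° from the x-axis; with |TP| = 19.7, P = (25.29, -7.251). Then |DP| = |P − D| = 26.31.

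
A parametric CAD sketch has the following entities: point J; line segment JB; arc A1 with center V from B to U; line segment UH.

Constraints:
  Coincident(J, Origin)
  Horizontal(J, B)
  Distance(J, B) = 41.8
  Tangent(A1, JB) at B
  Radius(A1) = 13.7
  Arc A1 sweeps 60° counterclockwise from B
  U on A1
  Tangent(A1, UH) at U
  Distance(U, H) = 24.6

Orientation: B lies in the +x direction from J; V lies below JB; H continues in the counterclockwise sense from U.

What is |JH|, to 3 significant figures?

33.2

J is at the origin; J and B share the same y with |JB| = 41.8 and B on the +x side, so B = (41.8, 0.00). A1 meets JB tangentially, so VB is at right angles to JB, so V = B + (0, -13.7) = (41.8, -13.7). On A1, B sits at bearing 90° from V; a 60° counterclockwise sweep puts U at bearing 150°, so U = V + 13.7·(cos 150°, sin 150°) = (29.9, -6.85). Since A1 is tangent to UH there, VU ⟂ UH, so UH runs along (−sin 150°, cos 150°); with |UH| = 24.6, H = (17.6, -28.2). Then |JH| = |H − J| = 33.2.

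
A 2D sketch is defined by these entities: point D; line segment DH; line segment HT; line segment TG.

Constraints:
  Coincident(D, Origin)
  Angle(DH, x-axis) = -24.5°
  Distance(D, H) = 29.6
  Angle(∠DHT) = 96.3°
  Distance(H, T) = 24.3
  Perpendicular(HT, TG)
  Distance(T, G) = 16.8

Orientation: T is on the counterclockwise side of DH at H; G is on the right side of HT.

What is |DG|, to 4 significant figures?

53.81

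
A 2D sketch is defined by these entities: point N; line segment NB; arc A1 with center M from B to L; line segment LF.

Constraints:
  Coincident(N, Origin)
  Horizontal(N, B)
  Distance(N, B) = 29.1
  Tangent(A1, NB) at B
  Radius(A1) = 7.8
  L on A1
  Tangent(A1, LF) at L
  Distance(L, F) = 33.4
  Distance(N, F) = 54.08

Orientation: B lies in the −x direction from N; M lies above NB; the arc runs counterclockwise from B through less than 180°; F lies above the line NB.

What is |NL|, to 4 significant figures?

24.37

Checks: |ML| = 7.800 ✓; ∠(ML, LF) = 90.00° ✓; |LF| = 33.40 ✓; |NF| = 54.08 ✓.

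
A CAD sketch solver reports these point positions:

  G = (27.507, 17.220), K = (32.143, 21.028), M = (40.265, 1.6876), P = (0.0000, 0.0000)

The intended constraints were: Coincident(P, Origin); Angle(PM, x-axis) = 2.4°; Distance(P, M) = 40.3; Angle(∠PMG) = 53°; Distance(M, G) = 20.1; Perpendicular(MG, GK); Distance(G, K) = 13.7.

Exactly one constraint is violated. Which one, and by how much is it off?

Distance(G, K) = 13.7 — off by 7.70.

P = (0.00, 0.00) ✓; PM at 2.400° ✓; |PM| = 40.30 ✓; ∠PMG = 53.00° ✓; |MG| = 20.10 ✓; ∠(MG, GK) = 90.00° ✓; |GK| = 5.999 ✗.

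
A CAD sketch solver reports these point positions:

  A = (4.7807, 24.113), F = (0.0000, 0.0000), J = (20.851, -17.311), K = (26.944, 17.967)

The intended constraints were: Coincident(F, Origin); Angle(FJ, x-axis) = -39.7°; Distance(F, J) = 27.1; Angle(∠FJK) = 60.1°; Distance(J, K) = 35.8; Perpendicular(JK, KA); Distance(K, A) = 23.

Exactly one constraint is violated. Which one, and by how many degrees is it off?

Perpendicular(JK, KA) — off by 5.70°.

F = (0.00, 0.00) ✓; FJ at -39.70° ✓; |FJ| = 27.10 ✓; ∠FJK = 60.10° ✓; |JK| = 35.80 ✓; ∠(JK, KA) = 84.30° ✗; |KA| = 23.00 ✓.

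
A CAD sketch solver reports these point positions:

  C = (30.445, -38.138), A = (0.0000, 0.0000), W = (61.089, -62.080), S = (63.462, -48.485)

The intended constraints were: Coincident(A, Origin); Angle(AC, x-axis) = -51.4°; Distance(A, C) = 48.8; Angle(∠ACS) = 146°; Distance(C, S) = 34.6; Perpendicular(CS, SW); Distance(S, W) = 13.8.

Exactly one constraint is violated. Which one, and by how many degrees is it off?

Perpendicular(CS, SW) — off by 7.50°.

A = (0.00, 0.00) ✓; AC at -51.40° ✓; |AC| = 48.80 ✓; ∠ACS = 146.0° ✓; |CS| = 34.60 ✓; ∠(CS, SW) = 82.50° ✗; |SW| = 13.80 ✓.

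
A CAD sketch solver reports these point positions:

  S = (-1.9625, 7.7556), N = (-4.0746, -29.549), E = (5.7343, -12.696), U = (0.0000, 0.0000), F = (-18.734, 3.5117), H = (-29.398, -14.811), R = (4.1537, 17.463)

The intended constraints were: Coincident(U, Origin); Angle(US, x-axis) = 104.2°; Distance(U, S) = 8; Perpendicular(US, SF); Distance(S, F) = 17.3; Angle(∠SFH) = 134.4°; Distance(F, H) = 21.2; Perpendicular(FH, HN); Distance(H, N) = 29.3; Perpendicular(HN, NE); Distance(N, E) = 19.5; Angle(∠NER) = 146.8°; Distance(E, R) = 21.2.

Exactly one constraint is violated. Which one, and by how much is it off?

Distance(E, R) = 21.2 — off by 9.00.

U = (0.00, 0.00) ✓; US at 104.2° ✓; |US| = 8.000 ✓; ∠(US, SF) = 90.00° ✓; |SF| = 17.30 ✓; ∠SFH = 134.4° ✓; |FH| = 21.20 ✓; ∠(FH, HN) = 90.00° ✓; |HN| = 29.30 ✓; ∠(HN, NE) = 90.00° ✓; |NE| = 19.50 ✓; ∠NER = 146.8° ✓; |ER| = 30.20 ✗.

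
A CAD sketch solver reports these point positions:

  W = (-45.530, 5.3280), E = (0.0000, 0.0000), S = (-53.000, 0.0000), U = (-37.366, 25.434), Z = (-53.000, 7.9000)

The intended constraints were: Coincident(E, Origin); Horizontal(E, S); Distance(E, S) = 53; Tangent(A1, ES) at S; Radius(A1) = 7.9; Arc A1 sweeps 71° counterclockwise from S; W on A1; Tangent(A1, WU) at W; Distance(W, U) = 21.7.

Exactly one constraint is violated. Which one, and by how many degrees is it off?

Tangent(A1, WU) at W — off by 3.10°.

E = (0.00, 0.00) ✓; E.y = 0.00, S.y = 0.00 ✓; |ES| = 53.00 ✓; ∠(ZS, SE) = 90.00° ✓; |ZS| = 7.900 ✓; bearing(Z→W) − bearing(Z→S) = 71.00° ✓; |ZW| = 7.900 ✓; ∠(ZW, WU) = 93.10° ✗; |WU| = 21.70 ✓.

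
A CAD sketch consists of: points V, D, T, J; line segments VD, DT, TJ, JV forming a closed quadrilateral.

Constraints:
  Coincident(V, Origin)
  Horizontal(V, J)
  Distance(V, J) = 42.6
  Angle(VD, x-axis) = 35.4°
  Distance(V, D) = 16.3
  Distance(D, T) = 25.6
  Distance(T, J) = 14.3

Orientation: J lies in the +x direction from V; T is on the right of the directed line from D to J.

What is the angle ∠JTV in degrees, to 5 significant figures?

126.62°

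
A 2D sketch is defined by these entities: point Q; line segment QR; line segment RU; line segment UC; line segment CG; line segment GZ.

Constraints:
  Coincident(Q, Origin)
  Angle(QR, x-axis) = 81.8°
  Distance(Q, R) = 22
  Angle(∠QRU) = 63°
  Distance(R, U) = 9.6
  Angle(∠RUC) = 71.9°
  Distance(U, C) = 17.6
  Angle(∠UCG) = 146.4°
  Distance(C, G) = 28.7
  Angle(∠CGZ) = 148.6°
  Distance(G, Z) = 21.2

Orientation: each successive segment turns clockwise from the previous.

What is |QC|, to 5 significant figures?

6.5226

Q is at the origin; QR runs at 81.8° with length 22.0, so R = (3.1378, 21.775). ∠QRU = 63.0° gives RU at -35.200° from the x-axis; with |RU| = 9.6, U = (10.982, 16.241). ∠RUC = 71.9° gives UC at -143.30° from the x-axis; with |UC| = 17.6, C = (-3.1288, 5.7231). Then |QC| = |C − Q| = 6.5226.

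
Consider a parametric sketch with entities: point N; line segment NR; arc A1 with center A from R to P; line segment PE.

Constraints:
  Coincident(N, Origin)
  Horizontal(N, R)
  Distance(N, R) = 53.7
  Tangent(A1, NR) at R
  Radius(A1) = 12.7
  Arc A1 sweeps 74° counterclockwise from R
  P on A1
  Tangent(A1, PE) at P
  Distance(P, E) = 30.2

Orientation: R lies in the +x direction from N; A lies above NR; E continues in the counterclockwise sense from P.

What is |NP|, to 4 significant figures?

66.55

The tangent condition forces AR to be normal to NR, so A = R + (0, 12.7) = (53.70, 12.70). On A1, R sits at bearing -90° from A; a 74° counterclockwise sweep puts P at bearing -16°, so P = A + 12.7·(cos -16°, sin -16°) = (65.91, 9.199). Then |NP| = |P − N| = 66.55.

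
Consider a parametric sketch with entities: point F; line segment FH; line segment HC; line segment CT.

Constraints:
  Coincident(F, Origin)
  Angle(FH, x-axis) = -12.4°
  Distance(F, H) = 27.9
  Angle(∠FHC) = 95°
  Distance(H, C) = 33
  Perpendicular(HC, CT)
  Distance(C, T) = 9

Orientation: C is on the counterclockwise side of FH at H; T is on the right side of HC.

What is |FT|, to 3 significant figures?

51.1

F is at the origin; FH runs at -12.4° with length 27.9, so H = 27.9·(cos -12.4°, sin -12.4°) = (27.2, -5.99). ∠FHC = 95.0°, so HC runs at -12.4° + (180° − 95.0°) = 72.6° from the x-axis; with |HC| = 33.0, C = H + 33.0·(cos 72.6°, sin 72.6°) = (37.1, 25.5). The perpendicularity gives CT at right angles to HC; with |CT| = 9.0 on the right of HC, T = C + 9.0·(0.954, -0.299) = (45.7, 22.8). Then |FT| = |T − F| = 51.1.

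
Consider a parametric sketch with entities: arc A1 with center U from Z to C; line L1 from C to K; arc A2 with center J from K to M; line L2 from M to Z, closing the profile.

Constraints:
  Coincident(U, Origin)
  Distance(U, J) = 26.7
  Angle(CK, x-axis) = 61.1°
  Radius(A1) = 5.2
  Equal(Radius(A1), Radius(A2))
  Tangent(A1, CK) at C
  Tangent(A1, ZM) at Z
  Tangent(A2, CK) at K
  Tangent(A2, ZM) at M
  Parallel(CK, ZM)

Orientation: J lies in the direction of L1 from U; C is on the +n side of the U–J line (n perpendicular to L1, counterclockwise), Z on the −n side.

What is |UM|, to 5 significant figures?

27.202

Tangency of A1 to both parallel lines with radius 5.2 puts C and Z at U ± 5.2·n: C = (-4.5524, 2.5131), Z = (4.5524, -2.5131). Equal radii place K and M the same way about J: K = J + 5.2·n = (8.3512, 25.888), M = J − 5.2·n = (17.456, 20.862). Then |UM| = |M − U| = 27.202.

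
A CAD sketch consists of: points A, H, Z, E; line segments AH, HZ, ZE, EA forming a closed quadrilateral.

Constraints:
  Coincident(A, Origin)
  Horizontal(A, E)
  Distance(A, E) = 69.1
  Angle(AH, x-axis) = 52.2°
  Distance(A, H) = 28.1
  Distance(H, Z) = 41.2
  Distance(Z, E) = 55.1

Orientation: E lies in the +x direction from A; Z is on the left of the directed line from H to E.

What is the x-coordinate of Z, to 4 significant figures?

47.14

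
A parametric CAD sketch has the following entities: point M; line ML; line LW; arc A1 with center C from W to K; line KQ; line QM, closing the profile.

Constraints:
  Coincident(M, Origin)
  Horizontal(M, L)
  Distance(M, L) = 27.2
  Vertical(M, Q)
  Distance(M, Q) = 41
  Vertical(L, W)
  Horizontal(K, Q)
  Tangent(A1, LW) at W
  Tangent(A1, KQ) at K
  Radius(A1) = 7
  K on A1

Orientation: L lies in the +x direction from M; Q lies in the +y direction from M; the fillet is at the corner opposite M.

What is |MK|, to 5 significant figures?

45.706

M is at the origin; ML is horizontal with |ML| = 27.2 and L on the +x side, so L = (27.200, 0.0000). MQ is vertical with |MQ| = 41.0 and Q on the +y side, so Q = (0.0000, 41.000). The virtual corner opposite M is at (27.200, 41.000). The tangent condition forces CW to be normal to LW and since A1 is tangent to KQ there, CK ⟂ KQ, with radius 7.0, so the center C sits 7.0 in from both sides at C = (20.200, 34.000). That places the tangent points at W = (27.200, 34.000) on LW and K = (20.200, 41.000) on KQ. Then |MK| = |K − M| = 45.706.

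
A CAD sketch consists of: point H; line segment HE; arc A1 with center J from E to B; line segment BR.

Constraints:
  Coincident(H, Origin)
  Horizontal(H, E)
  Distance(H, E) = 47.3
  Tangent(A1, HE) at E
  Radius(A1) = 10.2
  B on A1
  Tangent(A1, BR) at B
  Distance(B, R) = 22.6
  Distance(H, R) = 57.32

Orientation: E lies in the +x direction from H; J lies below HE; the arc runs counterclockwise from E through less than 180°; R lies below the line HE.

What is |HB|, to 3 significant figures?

40.1

H is at the origin; H and E share the same y with |HE| = 47.3 and E on the +x side, so E = (47.3, 0.00). A1 meets HE tangentially, so JE is at right angles to HE, so J = E + (0, -10.2) = (47.3, -10.2). Since JB ⟂ BR (tangency), |JR| = √(10.2² + 22.6²) = 24.8 regardless of where B sits on A1. So R lies on both circle(H, 57.32) and circle(J, 24.8); the below-HE intersection is R = (45.5, -34.9). B is the foot of the tangent from R: B = (37.7, -13.7).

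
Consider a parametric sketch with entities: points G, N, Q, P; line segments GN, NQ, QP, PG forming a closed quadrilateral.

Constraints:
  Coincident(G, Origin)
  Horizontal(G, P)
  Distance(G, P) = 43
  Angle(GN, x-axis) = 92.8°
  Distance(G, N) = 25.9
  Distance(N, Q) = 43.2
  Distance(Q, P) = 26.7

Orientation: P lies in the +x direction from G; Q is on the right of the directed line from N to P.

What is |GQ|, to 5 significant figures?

22.752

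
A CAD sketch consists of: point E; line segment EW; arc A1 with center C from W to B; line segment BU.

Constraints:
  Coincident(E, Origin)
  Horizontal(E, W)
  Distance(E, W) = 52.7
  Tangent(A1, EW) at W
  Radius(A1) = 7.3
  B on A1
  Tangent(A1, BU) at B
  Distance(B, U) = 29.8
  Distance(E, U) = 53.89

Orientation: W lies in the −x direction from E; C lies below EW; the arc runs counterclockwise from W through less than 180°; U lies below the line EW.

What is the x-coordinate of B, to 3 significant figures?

-58.5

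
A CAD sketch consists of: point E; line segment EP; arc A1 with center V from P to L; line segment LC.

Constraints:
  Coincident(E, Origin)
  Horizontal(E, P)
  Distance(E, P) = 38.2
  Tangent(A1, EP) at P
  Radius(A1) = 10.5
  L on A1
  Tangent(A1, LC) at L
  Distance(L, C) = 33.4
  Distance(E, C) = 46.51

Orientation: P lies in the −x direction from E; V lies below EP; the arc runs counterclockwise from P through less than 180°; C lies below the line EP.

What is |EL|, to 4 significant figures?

48.95

Checks: E = (0.00, 0.00) ✓; |VL| = 10.50 ✓; ∠(VL, LC) = 90.00° ✓; |LC| = 33.40 ✓; |EC| = 46.51 ✓.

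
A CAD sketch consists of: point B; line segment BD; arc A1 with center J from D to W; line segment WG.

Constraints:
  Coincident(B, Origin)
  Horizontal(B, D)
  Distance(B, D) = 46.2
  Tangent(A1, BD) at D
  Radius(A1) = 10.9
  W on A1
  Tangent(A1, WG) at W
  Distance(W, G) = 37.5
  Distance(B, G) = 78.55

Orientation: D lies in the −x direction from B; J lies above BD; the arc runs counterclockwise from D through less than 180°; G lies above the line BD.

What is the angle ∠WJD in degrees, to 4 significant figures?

133.1°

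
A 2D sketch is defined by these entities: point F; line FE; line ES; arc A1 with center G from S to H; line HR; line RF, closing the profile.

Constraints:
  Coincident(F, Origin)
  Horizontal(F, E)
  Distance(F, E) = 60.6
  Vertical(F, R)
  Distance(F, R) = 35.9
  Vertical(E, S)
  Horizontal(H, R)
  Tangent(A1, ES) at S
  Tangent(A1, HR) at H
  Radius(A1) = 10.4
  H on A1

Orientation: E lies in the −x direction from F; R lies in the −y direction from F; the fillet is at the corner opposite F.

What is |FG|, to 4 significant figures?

56.31

FR is vertical with |FR| = 35.9 and R on the −y side, so R = (0.000, -35.90). The virtual corner opposite F is at (-60.60, -35.90). Tangency of A1 to ES means the radius GS is perpendicular to ES and tangency of A1 to HR means the radius GH is perpendicular to HR, with radius 10.4, so the center G sits 10.4 in from both sides at G = (-50.20, -25.50). Then |FG| = |G − F| = 56.31.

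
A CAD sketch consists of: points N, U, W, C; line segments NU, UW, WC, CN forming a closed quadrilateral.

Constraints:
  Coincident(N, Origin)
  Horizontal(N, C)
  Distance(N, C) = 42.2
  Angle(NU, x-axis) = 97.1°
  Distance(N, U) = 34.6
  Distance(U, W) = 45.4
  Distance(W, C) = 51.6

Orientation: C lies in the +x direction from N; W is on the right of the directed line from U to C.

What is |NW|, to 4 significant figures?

13.66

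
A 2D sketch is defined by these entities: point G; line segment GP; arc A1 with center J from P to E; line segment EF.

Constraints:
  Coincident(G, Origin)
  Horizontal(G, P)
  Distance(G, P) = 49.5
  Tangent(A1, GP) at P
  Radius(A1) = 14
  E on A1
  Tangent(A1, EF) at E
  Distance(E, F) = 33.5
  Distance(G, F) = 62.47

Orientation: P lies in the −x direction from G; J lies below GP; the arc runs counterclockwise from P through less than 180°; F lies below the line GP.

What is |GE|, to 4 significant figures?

64.51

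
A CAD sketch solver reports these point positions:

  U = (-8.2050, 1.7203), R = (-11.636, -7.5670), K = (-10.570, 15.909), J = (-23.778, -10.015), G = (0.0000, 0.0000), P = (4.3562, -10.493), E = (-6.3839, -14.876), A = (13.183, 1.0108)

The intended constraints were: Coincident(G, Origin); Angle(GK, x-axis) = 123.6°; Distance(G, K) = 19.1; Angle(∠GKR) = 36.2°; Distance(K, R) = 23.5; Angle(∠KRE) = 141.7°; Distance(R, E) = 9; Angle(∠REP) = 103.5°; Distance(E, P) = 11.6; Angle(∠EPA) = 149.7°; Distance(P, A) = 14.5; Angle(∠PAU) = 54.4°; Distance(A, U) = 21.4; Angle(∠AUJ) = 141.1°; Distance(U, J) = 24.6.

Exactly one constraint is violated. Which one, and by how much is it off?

Distance(U, J) = 24.6 — off by 5.10.

G = (0.00, 0.00) ✓; GK at 123.6° ✓; |GK| = 19.10 ✓; ∠GKR = 36.20° ✓; |KR| = 23.50 ✓; ∠KRE = 141.7° ✓; |RE| = 9.000 ✓; ∠REP = 103.5° ✓; |EP| = 11.60 ✓; ∠EPA = 149.7° ✓; |PA| = 14.50 ✓; ∠PAU = 54.40° ✓; |AU| = 21.40 ✓; ∠AUJ = 141.1° ✓; |UJ| = 19.50 ✗.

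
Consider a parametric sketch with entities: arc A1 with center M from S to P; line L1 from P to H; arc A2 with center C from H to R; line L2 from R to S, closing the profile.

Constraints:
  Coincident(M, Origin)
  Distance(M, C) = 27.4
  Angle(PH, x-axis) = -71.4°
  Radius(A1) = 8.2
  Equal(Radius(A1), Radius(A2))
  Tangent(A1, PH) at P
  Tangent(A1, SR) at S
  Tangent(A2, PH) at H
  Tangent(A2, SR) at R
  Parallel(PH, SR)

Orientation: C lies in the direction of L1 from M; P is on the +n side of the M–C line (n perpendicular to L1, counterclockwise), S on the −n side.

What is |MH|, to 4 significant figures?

28.60

The slot axis is L1's direction at -71.4°, so u = (cos -71.4°, sin -71.4°) = (0.3190, -0.9478) and n = (−sin -71.4°, cos -71.4°) = (0.9478, 0.3190). M is at the origin and C lies 27.4 along u from M, so C = 27.4·u = (8.739, -25.97). Tangency of A1 to both parallel lines with radius 8.2 puts P and S at M ± 8.2·n: P = (7.772, 2.615), S = (-7.772, -2.615). Equal radii place H and R the same way about C: H = C + 8.2·n = (16.51, -23.35), R = C − 8.2·n = (0.9678, -28.58). Then |MH| = |H − M| = 28.60.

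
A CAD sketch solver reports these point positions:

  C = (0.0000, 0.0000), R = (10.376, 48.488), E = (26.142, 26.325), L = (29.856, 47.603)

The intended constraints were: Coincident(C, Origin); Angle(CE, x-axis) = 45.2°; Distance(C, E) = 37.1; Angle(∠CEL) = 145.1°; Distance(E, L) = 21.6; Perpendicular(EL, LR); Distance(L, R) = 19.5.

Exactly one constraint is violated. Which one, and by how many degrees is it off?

Perpendicular(EL, LR) — off by 7.30°.

C = (0.00, 0.00) ✓; CE at 45.20° ✓; |CE| = 37.10 ✓; ∠CEL = 145.1° ✓; |EL| = 21.60 ✓; ∠(EL, LR) = 97.30° ✗; |LR| = 19.50 ✓.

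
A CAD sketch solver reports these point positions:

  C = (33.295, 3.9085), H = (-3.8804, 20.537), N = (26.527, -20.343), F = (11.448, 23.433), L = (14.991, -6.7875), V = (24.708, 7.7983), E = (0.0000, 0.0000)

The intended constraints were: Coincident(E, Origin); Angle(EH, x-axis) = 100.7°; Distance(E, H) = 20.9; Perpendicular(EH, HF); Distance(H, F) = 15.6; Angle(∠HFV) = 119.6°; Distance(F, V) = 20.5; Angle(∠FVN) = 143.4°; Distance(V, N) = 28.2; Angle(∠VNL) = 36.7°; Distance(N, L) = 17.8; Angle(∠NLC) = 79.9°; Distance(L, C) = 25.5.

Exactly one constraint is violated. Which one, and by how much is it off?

Distance(L, C) = 25.5 — off by 4.30.

E = (0.00, 0.00) ✓; EH at 100.7° ✓; |EH| = 20.90 ✓; ∠(EH, HF) = 90.00° ✓; |HF| = 15.60 ✓; ∠HFV = 119.6° ✓; |FV| = 20.50 ✓; ∠FVN = 143.4° ✓; |VN| = 28.20 ✓; ∠VNL = 36.70° ✓; |NL| = 17.80 ✓; ∠NLC = 79.90° ✓; |LC| = 21.20 ✗.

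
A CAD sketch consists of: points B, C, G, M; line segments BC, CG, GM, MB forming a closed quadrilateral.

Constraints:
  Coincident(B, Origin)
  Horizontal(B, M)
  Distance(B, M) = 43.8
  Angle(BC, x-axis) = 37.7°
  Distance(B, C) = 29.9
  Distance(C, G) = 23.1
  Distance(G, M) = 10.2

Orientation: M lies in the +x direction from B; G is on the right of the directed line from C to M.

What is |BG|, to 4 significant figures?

33.98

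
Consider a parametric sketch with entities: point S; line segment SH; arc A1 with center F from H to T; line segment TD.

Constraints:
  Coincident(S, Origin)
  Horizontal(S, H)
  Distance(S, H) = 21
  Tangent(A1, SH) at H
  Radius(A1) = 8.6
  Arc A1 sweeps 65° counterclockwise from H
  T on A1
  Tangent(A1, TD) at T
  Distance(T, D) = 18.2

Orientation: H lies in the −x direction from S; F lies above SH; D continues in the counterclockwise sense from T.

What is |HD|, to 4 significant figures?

26.46

S is at the origin; SH is horizontal with |SH| = 21.0 and H on the −x side, so H = (-21.00, 0.000). Tangency of A1 to SH means the radius FH is perpendicular to SH, so F = H + (0, 8.6) = (-21.00, 8.600). On A1, H sits at bearing -90° from F; a 65° counterclockwise sweep puts T at bearing -25°, so T = F + 8.6·(cos -25°, sin -25°) = (-13.21, 4.965). Tangency of A1 to TD means the radius FT is perpendicular to TD, so TD runs along (−sin -25°, cos -25°); with |TD| = 18.2, D = (-5.514, 21.46). Then |HD| = |D − H| = 26.46.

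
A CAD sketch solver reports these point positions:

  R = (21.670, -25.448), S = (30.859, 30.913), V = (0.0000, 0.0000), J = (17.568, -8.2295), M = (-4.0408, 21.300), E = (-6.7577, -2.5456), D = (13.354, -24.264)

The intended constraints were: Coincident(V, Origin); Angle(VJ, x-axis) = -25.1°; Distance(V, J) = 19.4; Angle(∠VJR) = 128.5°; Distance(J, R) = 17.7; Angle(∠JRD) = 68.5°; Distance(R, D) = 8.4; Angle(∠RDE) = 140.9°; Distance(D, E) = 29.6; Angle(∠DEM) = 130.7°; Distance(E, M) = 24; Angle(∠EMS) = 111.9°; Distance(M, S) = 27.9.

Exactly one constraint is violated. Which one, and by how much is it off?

Distance(M, S) = 27.9 — off by 8.30.

V = (0.00, 0.00) ✓; VJ at -25.10° ✓; |VJ| = 19.40 ✓; ∠VJR = 128.5° ✓; |JR| = 17.70 ✓; ∠JRD = 68.50° ✓; |RD| = 8.400 ✓; ∠RDE = 140.9° ✓; |DE| = 29.60 ✓; ∠DEM = 130.7° ✓; |EM| = 24.00 ✓; ∠EMS = 111.9° ✓; |MS| = 36.20 ✗.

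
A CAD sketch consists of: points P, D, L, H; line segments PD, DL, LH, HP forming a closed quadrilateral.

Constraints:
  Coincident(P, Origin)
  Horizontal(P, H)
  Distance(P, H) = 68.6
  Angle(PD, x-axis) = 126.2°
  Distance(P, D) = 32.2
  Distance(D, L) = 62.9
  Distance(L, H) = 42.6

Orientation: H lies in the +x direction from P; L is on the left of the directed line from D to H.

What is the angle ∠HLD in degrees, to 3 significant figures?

119°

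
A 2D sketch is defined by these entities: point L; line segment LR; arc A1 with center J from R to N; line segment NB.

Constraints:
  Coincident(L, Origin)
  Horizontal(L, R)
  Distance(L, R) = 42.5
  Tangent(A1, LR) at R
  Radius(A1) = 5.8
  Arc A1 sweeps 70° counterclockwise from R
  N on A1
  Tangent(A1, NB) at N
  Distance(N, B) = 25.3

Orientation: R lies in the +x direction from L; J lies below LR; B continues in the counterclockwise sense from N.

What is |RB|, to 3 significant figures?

31.0

L is at the origin; LR is horizontal with |LR| = 42.5 and R on the +x side, so R = (42.5, 0.00). Tangency of A1 to LR means the radius JR is perpendicular to LR, so J = R + (0, -5.8) = (42.5, -5.80). On A1, R sits at bearing 90° from J; a 70° counterclockwise sweep puts N at bearing 160°, so N = J + 5.8·(cos 160°, sin 160°) = (37.0, -3.82). Tangency of A1 to NB means the radius JN is perpendicular to NB, so NB runs along (−sin 160°, cos 160°); with |NB| = 25.3, B = (28.4, -27.6). Then |RB| = |B − R| = 31.0.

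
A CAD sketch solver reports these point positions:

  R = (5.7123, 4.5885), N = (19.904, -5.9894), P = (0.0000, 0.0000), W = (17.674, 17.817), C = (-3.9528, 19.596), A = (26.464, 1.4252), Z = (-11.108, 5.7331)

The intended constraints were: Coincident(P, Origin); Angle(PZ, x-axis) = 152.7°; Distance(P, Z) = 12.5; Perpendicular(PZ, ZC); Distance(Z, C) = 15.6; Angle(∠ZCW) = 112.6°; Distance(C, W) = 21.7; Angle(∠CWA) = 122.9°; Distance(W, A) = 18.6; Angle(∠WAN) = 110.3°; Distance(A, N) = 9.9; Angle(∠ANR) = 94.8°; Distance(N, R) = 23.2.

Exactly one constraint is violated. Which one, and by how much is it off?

Distance(N, R) = 23.2 — off by 5.50.

P = (0.00, 0.00) ✓; PZ at 152.7° ✓; |PZ| = 12.50 ✓; ∠(PZ, ZC) = 90.00° ✓; |ZC| = 15.60 ✓; ∠ZCW = 112.6° ✓; |CW| = 21.70 ✓; ∠CWA = 122.9° ✓; |WA| = 18.60 ✓; ∠WAN = 110.3° ✓; |AN| = 9.900 ✓; ∠ANR = 94.80° ✓; |NR| = 17.70 ✗.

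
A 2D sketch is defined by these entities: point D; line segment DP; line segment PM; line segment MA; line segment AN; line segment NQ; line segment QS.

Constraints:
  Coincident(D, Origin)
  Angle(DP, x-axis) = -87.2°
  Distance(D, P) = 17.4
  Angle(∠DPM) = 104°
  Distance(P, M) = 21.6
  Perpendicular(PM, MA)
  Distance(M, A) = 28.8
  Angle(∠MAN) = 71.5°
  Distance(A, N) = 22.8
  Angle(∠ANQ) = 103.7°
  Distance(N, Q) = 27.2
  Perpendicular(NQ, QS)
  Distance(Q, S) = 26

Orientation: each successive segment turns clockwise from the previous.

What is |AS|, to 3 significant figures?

32.8

D is at the origin; DP runs at -87.2° with length 17.4, so P = (0.850, -17.4). ∠DPM = 104.0° gives PM at -163° from the x-axis; with |PM| = 21.6, M = (-19.8, -23.6). PM is perpendicular to MA, so MA runs at 107°; with |MA| = 28.8, A = (-28.2, 3.95). ∠MAN = 71.5° gives AN at -1.70° from the x-axis; with |AN| = 22.8, N = (-5.36, 3.27). ∠ANQ = 103.7° gives NQ at -78.0° from the x-axis; with |NQ| = 27.2, Q = (0.293, -23.3). NQ is perpendicular to QS, so QS runs at -168°; with |QS| = 26.0, S = (-25.1, -28.7). Then |AS| = |S − A| = 32.8.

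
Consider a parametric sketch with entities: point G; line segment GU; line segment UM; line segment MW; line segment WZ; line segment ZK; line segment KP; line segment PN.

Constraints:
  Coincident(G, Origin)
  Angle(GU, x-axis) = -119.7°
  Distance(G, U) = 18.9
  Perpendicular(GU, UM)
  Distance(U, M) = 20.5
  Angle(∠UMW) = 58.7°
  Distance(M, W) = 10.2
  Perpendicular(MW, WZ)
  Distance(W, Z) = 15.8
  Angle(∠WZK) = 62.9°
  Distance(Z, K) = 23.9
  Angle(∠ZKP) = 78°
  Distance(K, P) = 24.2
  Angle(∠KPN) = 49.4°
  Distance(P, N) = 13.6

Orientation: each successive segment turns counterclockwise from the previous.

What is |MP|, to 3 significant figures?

14.5

G is at the origin; GU runs at -119.7° with length 18.9, so U = (-9.36, -16.4). The perpendicularity gives UM at right angles to GU, so UM runs at -29.7°; with |UM| = 20.5, M = (8.44, -26.6). ∠UMW = 58.7° gives MW at 91.6° from the x-axis; with |MW| = 10.2, W = (8.16, -16.4). The perpendicularity gives WZ at right angles to MW, so WZ runs at -178°; with |WZ| = 15.8, Z = (-7.64, -16.8). ∠WZK = 62.9° gives ZK at -61.3° from the x-axis; with |ZK| = 23.9, K = (3.84, -37.8). ∠ZKP = 78.0° gives KP at 40.7° from the x-axis; with |KP| = 24.2, P = (22.2, -22.0). Then |MP| = |P − M| = 14.5.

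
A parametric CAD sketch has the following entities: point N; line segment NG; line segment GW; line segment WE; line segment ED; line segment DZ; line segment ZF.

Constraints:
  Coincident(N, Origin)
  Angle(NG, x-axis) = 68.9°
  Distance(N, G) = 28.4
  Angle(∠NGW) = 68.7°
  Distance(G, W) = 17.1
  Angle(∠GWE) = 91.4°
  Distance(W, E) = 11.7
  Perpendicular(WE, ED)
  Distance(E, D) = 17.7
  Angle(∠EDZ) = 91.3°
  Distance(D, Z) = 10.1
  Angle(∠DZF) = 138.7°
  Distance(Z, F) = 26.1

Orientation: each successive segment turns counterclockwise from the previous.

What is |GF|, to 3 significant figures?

24.0

N is at the origin; NG runs at 68.9° with length 28.4, so G = (10.2, 26.5). ∠NGW = 68.7° gives GW at -180° from the x-axis; with |GW| = 17.1, W = (-6.88, 26.4). ∠GWE = 91.4° gives WE at -91.2° from the x-axis; with |WE| = 11.7, E = (-7.12, 14.7). WE is perpendicular to ED, so ED runs at -1.20°; with |ED| = 17.7, D = (10.6, 14.4). ∠EDZ = 91.3° gives DZ at 87.5° from the x-axis; with |DZ| = 10.1, Z = (11.0, 24.5). ∠DZF = 138.7° gives ZF at 129° from the x-axis; with |ZF| = 26.1, F = (-5.34, 44.8). Then |GF| = |F − G| = 24.0.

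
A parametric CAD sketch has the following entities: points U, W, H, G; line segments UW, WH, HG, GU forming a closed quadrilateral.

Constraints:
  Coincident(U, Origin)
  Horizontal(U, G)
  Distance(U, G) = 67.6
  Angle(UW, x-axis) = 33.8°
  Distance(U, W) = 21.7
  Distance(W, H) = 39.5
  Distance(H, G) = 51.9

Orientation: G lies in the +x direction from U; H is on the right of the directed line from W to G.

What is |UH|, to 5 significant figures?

35.732

Checks: U.y = 0.00, G.y = 0.00 ✓; |WH| = 39.50 ✓; |HG| = 51.90 ✓.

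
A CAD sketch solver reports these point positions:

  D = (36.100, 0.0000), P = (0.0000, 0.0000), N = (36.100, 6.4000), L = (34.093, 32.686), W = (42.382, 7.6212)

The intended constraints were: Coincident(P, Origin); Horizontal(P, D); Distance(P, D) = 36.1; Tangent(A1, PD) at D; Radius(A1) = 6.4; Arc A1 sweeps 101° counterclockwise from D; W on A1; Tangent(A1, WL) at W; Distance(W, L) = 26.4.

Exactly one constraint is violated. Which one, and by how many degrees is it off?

Tangent(A1, WL) at W — off by 7.30°.

P = (0.00, 0.00) ✓; P.y = 0.00, D.y = 0.00 ✓; |PD| = 36.10 ✓; ∠(ND, DP) = 90.00° ✓; |ND| = 6.400 ✓; bearing(N→W) − bearing(N→D) = 101.0° ✓; |NW| = 6.400 ✓; ∠(NW, WL) = 82.70° ✗; |WL| = 26.40 ✓.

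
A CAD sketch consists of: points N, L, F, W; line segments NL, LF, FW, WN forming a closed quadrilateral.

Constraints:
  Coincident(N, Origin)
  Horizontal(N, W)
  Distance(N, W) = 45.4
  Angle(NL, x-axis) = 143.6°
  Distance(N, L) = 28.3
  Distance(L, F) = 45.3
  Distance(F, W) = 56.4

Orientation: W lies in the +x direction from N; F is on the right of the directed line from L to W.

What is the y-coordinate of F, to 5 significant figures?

-24.949

N is at the origin; NW is horizontal with |NW| = 45.4 and W in +x, so W = (45.4, 0). NL runs at 143.6° with |NL| = 28.3, so L = (-22.778, 16.794). F is determined by |LF| = 45.3 and |FW| = 56.4 together: it lies at the intersection of circle(L, 45.3) and circle(W, 56.4). With |LW| = 70.216, the foot of the radical line on LW is 27.070 from L and the perpendicular offset is √(45.3² − 27.070²) = 36.322. Taking the right-of-LW solution: F = (-5.1818, -24.949).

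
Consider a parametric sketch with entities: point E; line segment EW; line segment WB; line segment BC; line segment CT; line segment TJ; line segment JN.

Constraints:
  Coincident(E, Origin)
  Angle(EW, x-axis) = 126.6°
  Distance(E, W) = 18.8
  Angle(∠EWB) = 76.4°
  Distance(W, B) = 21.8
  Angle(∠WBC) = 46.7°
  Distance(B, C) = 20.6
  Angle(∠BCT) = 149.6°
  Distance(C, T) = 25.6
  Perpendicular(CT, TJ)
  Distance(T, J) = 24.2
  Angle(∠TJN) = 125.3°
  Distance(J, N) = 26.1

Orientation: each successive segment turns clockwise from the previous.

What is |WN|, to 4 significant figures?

22.77

E is at the origin; EW runs at 126.6° with length 18.8, so W = (-11.21, 15.09). ∠EWB = 76.4° gives WB at 23.00° from the x-axis; with |WB| = 21.8, B = (8.858, 23.61). ∠WBC = 46.7° gives BC at -110.3° from the x-axis; with |BC| = 20.6, C = (1.711, 4.290). ∠BCT = 149.6° gives CT at -140.7° from the x-axis; with |CT| = 25.6, T = (-18.10, -11.92). CT ⟂ TJ, so TJ runs at 129.3°; with |TJ| = 24.2, J = (-33.43, 6.803). ∠TJN = 125.3° gives JN at 74.60° from the x-axis; with |JN| = 26.1, N = (-26.50, 31.97). Then |WN| = |N − W| = 22.77.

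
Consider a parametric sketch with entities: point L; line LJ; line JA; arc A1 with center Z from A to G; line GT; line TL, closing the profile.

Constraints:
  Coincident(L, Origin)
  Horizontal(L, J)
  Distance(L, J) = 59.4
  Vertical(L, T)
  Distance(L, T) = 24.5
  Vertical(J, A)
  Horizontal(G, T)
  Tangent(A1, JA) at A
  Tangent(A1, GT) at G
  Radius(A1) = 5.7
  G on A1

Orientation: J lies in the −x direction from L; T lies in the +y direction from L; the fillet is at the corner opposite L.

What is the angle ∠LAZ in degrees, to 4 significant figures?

17.56°

L is at the origin; L and J share the same y with |LJ| = 59.4 and J on the −x side, so J = (-59.40, 0.000). LT is vertical with |LT| = 24.5 and T on the +y side, so T = (0.000, 24.50). The virtual corner opposite L is at (-59.40, 24.50). Since A1 is tangent to JA there, ZA ⟂ JA and the tangent condition forces ZG to be normal to GT, with radius 5.7, so the center Z sits 5.7 in from both sides at Z = (-53.70, 18.80). That places the tangent points at A = (-59.40, 18.80) on JA and G = (-53.70, 24.50) on GT. Then cos ∠LAZ = AL·AZ / (|AL||AZ|), giving 17.56°.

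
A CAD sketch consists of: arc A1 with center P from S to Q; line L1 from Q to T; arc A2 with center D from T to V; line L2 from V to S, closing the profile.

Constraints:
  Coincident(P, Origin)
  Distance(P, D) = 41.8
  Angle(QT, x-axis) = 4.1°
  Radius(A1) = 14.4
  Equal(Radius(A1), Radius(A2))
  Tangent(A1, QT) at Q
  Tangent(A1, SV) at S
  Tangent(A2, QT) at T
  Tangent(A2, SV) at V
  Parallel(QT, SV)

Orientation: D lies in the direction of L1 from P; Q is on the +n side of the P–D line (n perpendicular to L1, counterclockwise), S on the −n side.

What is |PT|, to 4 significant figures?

44.21

Tangency of A1 to both parallel lines with radius 14.4 puts Q and S at P ± 14.4·n: Q = (-1.030, 14.36), S = (1.030, -14.36). Equal radii place T and V the same way about D: T = D + 14.4·n = (40.66, 17.35), V = D − 14.4·n = (42.72, -11.37). Then |PT| = |T − P| = 44.21.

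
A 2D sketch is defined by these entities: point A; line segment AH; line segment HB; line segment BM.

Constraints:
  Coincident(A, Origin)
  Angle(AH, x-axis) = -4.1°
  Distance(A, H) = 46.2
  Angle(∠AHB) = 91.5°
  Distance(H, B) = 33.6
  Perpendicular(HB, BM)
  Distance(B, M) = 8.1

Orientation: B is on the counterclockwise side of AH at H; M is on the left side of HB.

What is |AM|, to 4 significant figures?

51.60

∠AHB = 91.5°, so HB runs at -4.1° + (180° − 91.5°) = 84.40° from the x-axis; with |HB| = 33.6, B = H + 33.6·(cos 84.40°, sin 84.40°) = (49.36, 30.14). HB ⟂ BM; with |BM| = 8.1 on the left of HB, M = B + 8.1·(-0.9952, 0.09758) = (41.30, 30.93). Then |AM| = |M − A| = 51.60.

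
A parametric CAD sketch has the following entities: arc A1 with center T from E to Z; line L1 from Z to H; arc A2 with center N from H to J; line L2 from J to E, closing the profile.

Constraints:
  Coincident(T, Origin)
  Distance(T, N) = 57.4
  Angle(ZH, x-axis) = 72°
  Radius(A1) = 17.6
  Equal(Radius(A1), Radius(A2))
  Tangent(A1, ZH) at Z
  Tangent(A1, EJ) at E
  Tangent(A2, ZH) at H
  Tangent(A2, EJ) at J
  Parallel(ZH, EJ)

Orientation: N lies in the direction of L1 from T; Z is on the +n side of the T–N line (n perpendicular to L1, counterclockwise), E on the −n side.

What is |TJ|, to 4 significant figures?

60.04

Tangency of A1 to both parallel lines with radius 17.6 puts Z and E at T ± 17.6·n: Z = (-16.74, 5.439), E = (16.74, -5.439). Equal radii place H and J the same way about N: H = N + 17.6·n = (0.9990, 60.03), J = N − 17.6·n = (34.48, 49.15). Then |TJ| = |J − T| = 60.04.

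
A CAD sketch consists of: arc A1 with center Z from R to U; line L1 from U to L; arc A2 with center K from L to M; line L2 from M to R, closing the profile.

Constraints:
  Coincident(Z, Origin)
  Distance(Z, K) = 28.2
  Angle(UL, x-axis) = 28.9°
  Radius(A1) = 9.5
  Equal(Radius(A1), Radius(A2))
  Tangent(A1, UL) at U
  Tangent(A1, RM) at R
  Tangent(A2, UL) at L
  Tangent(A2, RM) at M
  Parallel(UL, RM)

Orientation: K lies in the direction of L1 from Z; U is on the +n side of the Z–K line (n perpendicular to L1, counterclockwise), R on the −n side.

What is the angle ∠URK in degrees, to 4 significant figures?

71.38°

Z is at the origin and K lies 28.2 along u from Z, so K = 28.2·u = (24.69, 13.63). Tangency of A1 to both parallel lines with radius 9.5 puts U and R at Z ± 9.5·n: U = (-4.591, 8.317), R = (4.591, -8.317). Then cos ∠URK = RU·RK / (|RU||RK|), giving 71.38°.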